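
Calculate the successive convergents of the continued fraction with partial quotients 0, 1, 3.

Using the convergent recurrence p_i = a_i*p_{i-1} + p_{i-2}, q_i = a_i*q_{i-1} + q_{i-2} with p_{-2}=0, p_{-1}=1, q_{-2}=1, q_{-1}=0:
  i=0: a_0=0, p_0 = 0*1 + 0 = 0, q_0 = 0*0 + 1 = 1.
  i=1: a_1=1, p_1 = 1*0 + 1 = 1, q_1 = 1*1 + 0 = 1.
  i=2: a_2=3, p_2 = 3*1 + 0 = 3, q_2 = 3*1 + 1 = 4.

0/1, 1/1, 3/4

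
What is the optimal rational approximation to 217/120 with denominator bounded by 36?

47/26

Expand x = 217/120 as a continued fraction with the Euclidean algorithm:
  217 = 1*120 + 97, so a_0 = 1.
  120 = 1*97 + 23, so a_1 = 1.
  97 = 4*23 + 5, so a_2 = 4.
  23 = 4*5 + 3, so a_3 = 4.
  5 = 1*3 + 2, so a_4 = 1.
  3 = 1*2 + 1, so a_5 = 1.
  2 = 2*1 + 0, so a_6 = 2.
so x = [1; 1, 4, 4, 1, 1, 2].
Convergents (p_i = a_i*p_{i-1} + p_{i-2}, q_i = a_i*q_{i-1} + q_{i-2} with p_{-2}=0, p_{-1}=1, q_{-2}=1, q_{-1}=0), until the denominator exceeds 36:
  i=0: a_0=1, p_0 = 1*1 + 0 = 1, q_0 = 1*0 + 1 = 1.
  i=1: a_1=1, p_1 = 1*1 + 1 = 2, q_1 = 1*1 + 0 = 1.
  i=2: a_2=4, p_2 = 4*2 + 1 = 9, q_2 = 4*1 + 1 = 5.
  i=3: a_3=4, p_3 = 4*9 + 2 = 38, q_3 = 4*5 + 1 = 21.
  i=4: a_4=1, p_4 = 1*38 + 9 = 47, q_4 = 1*21 + 5 = 26.
  i=5: a_5=1, p_5 = 1*47 + 38 = 85, q_5 = 1*26 + 21 = 47.
q_5 = 47 > 36, so the last convergent with denominator <= 36 is p_4/q_4 = 47/26.
The closest fraction with denominator <= 36 is either p_4/q_4 or the intermediate fraction (k*p_4 + p_3)/(k*q_4 + q_3) with the largest k >= 1 whose denominator stays <= 36; these approach x as k grows, and every other convergent or intermediate fraction in range is farther away.
Largest k: floor((36 - q_3)/q_4) = floor((36 - 21)/26) = 0.
Since k = 0, no intermediate fraction beyond p_4/q_4 has denominator <= 36, so the convergent 47/26 is the closest (its error is |217*26 - 47*120|/(120*26) = 2/3120).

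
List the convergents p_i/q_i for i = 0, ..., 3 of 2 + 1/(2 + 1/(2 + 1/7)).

2/1, 5/2, 12/5, 89/37

Using the convergent recurrence p_i = a_i*p_{i-1} + p_{i-2}, q_i = a_i*q_{i-1} + q_{i-2} with p_{-2}=0, p_{-1}=1, q_{-2}=1, q_{-1}=0:
  i=0: a_0=2, p_0 = 2*1 + 0 = 2, q_0 = 2*0 + 1 = 1.
  i=1: a_1=2, p_1 = 2*2 + 1 = 5, q_1 = 2*1 + 0 = 2.
  i=2: a_2=2, p_2 = 2*5 + 2 = 12, q_2 = 2*2 + 1 = 5.
  i=3: a_3=7, p_3 = 7*12 + 5 = 89, q_3 = 7*5 + 2 = 37.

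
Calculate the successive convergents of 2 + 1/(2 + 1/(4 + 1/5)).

Using the convergent recurrence p_i = a_i*p_{i-1} + p_{i-2}, q_i = a_i*q_{i-1} + q_{i-2} with p_{-2}=0, p_{-1}=1, q_{-2}=1, q_{-1}=0:
  i=0: a_0=2, p_0 = 2*1 + 0 = 2, q_0 = 2*0 + 1 = 1.
  i=1: a_1=2, p_1 = 2*2 + 1 = 5, q_1 = 2*1 + 0 = 2.
  i=2: a_2=4, p_2 = 4*5 + 2 = 22, q_2 = 4*2 + 1 = 9.
  i=3: a_3=5, p_3 = 5*22 + 5 = 115, q_3 = 5*9 + 2 = 47.

2/1, 5/2, 22/9, 115/47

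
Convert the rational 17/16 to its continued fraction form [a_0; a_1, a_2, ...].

Run the Euclidean algorithm on 17 and 16; the successive quotients are the partial quotients a_0, a_1, ... (each step inverts the fractional part left over by the previous one):
  17 = 1*16 + 1, so a_0 = 1.
  16 = 16*1 + 0, so a_1 = 16.
The remainder reaches 0 after 2 divisions, so the expansion has 2 partial quotients, read off in order.

[1; 16]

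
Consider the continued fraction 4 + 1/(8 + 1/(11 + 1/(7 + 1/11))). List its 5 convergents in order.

4/1, 33/8, 367/89, 2602/631, 28989/7030

Using the convergent recurrence p_i = a_i*p_{i-1} + p_{i-2}, q_i = a_i*q_{i-1} + q_{i-2} with p_{-2}=0, p_{-1}=1, q_{-2}=1, q_{-1}=0:
  i=0: a_0=4, p_0 = 4*1 + 0 = 4, q_0 = 4*0 + 1 = 1.
  i=1: a_1=8, p_1 = 8*4 + 1 = 33, q_1 = 8*1 + 0 = 8.
  i=2: a_2=11, p_2 = 11*33 + 4 = 367, q_2 = 11*8 + 1 = 89.
  i=3: a_3=7, p_3 = 7*367 + 33 = 2602, q_3 = 7*89 + 8 = 631.
  i=4: a_4=11, p_4 = 11*2602 + 367 = 28989, q_4 = 11*631 + 89 = 7030.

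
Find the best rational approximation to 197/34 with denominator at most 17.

Expand x = 197/34 as a continued fraction with the Euclidean algorithm:
  197 = 5*34 + 27, so a_0 = 5.
  34 = 1*27 + 7, so a_1 = 1.
  27 = 3*7 + 6, so a_2 = 3.
  7 = 1*6 + 1, so a_3 = 1.
  6 = 6*1 + 0, so a_4 = 6.
so x = [5; 1, 3, 1, 6].
Convergents (p_i = a_i*p_{i-1} + p_{i-2}, q_i = a_i*q_{i-1} + q_{i-2} with p_{-2}=0, p_{-1}=1, q_{-2}=1, q_{-1}=0), until the denominator exceeds 17:
  i=0: a_0=5, p_0 = 5*1 + 0 = 5, q_0 = 5*0 + 1 = 1.
  i=1: a_1=1, p_1 = 1*5 + 1 = 6, q_1 = 1*1 + 0 = 1.
  i=2: a_2=3, p_2 = 3*6 + 5 = 23, q_2 = 3*1 + 1 = 4.
  i=3: a_3=1, p_3 = 1*23 + 6 = 29, q_3 = 1*4 + 1 = 5.
  i=4: a_4=6, p_4 = 6*29 + 23 = 197, q_4 = 6*5 + 4 = 34.
q_4 = 34 > 17, so the last convergent with denominator <= 17 is p_3/q_3 = 29/5.
The closest fraction with denominator <= 17 is either p_3/q_3 or the intermediate fraction (k*p_3 + p_2)/(k*q_3 + q_2) with the largest k >= 1 whose denominator stays <= 17; these approach x as k grows, and every other convergent or intermediate fraction in range is farther away.
Largest k: floor((17 - q_2)/q_3) = floor((17 - 4)/5) = 2.
That gives (2*29 + 23)/(2*5 + 4) = 81/14.
Compare the errors: |x - 29/5| = |197*5 - 29*34|/(34*5) = 1/170, and |x - 81/14| = |197*14 - 81*34|/(34*14) = 4/476.
Cross-multiplying, 1*476 = 476 < 680 = 4*170, so 1/170 is smaller: the convergent 29/5 is closer to x than 81/14.

29/5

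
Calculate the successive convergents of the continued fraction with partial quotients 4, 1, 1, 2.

Using the convergent recurrence p_i = a_i*p_{i-1} + p_{i-2}, q_i = a_i*q_{i-1} + q_{i-2} with p_{-2}=0, p_{-1}=1, q_{-2}=1, q_{-1}=0:
  i=0: a_0=4, p_0 = 4*1 + 0 = 4, q_0 = 4*0 + 1 = 1.
  i=1: a_1=1, p_1 = 1*4 + 1 = 5, q_1 = 1*1 + 0 = 1.
  i=2: a_2=1, p_2 = 1*5 + 4 = 9, q_2 = 1*1 + 1 = 2.
  i=3: a_3=2, p_3 = 2*9 + 5 = 23, q_3 = 2*2 + 1 = 5.

4/1, 5/1, 9/2, 23/5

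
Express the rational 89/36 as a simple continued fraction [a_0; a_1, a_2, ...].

[2; 2, 8, 2]

Run the Euclidean algorithm on 89 and 36; the successive quotients are the partial quotients a_0, a_1, ... (each step inverts the fractional part left over by the previous one):
  89 = 2*36 + 17, so a_0 = 2.
  36 = 2*17 + 2, so a_1 = 2.
  17 = 8*2 + 1, so a_2 = 8.
  2 = 2*1 + 0, so a_3 = 2.
The remainder reaches 0 after 4 divisions, so the expansion has 4 partial quotients, read off in order.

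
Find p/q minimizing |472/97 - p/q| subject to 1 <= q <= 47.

Expand x = 472/97 as a continued fraction with the Euclidean algorithm:
  472 = 4*97 + 84, so a_0 = 4.
  97 = 1*84 + 13, so a_1 = 1.
  84 = 6*13 + 6, so a_2 = 6.
  13 = 2*6 + 1, so a_3 = 2.
  6 = 6*1 + 0, so a_4 = 6.
so x = [4; 1, 6, 2, 6].
Convergents (p_i = a_i*p_{i-1} + p_{i-2}, q_i = a_i*q_{i-1} + q_{i-2} with p_{-2}=0, p_{-1}=1, q_{-2}=1, q_{-1}=0), until the denominator exceeds 47:
  i=0: a_0=4, p_0 = 4*1 + 0 = 4, q_0 = 4*0 + 1 = 1.
  i=1: a_1=1, p_1 = 1*4 + 1 = 5, q_1 = 1*1 + 0 = 1.
  i=2: a_2=6, p_2 = 6*5 + 4 = 34, q_2 = 6*1 + 1 = 7.
  i=3: a_3=2, p_3 = 2*34 + 5 = 73, q_3 = 2*7 + 1 = 15.
  i=4: a_4=6, p_4 = 6*73 + 34 = 472, q_4 = 6*15 + 7 = 97.
q_4 = 97 > 47, so the last convergent with denominator <= 47 is p_3/q_3 = 73/15.
The closest fraction with denominator <= 47 is either p_3/q_3 or the intermediate fraction (k*p_3 + p_2)/(k*q_3 + q_2) with the largest k >= 1 whose denominator stays <= 47; these approach x as k grows, and every other convergent or intermediate fraction in range is farther away.
Largest k: floor((47 - q_2)/q_3) = floor((47 - 7)/15) = 2.
That gives (2*73 + 34)/(2*15 + 7) = 180/37.
Compare the errors: |x - 73/15| = |472*15 - 73*97|/(97*15) = 1/1455, and |x - 180/37| = |472*37 - 180*97|/(97*37) = 4/3589.
Cross-multiplying, 1*3589 = 3589 < 5820 = 4*1455, so 1/1455 is smaller: the convergent 73/15 is closer to x than 180/37.

73/15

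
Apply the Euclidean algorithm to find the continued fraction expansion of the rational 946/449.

Run the Euclidean algorithm on 946 and 449; the successive quotients are the partial quotients a_0, a_1, ... (each step inverts the fractional part left over by the previous one):
  946 = 2*449 + 48, so a_0 = 2.
  449 = 9*48 + 17, so a_1 = 9.
  48 = 2*17 + 14, so a_2 = 2.
  17 = 1*14 + 3, so a_3 = 1.
  14 = 4*3 + 2, so a_4 = 4.
  3 = 1*2 + 1, so a_5 = 1.
  2 = 2*1 + 0, so a_6 = 2.
The remainder reaches 0 after 7 divisions, so the expansion has 7 partial quotients, read off in order.

[2; 9, 2, 1, 4, 1, 2]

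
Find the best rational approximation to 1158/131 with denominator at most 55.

221/25

Expand x = 1158/131 as a continued fraction with the Euclidean algorithm:
  1158 = 8*131 + 110, so a_0 = 8.
  131 = 1*110 + 21, so a_1 = 1.
  110 = 5*21 + 5, so a_2 = 5.
  21 = 4*5 + 1, so a_3 = 4.
  5 = 5*1 + 0, so a_4 = 5.
so x = [8; 1, 5, 4, 5].
Convergents (p_i = a_i*p_{i-1} + p_{i-2}, q_i = a_i*q_{i-1} + q_{i-2} with p_{-2}=0, p_{-1}=1, q_{-2}=1, q_{-1}=0), until the denominator exceeds 55:
  i=0: a_0=8, p_0 = 8*1 + 0 = 8, q_0 = 8*0 + 1 = 1.
  i=1: a_1=1, p_1 = 1*8 + 1 = 9, q_1 = 1*1 + 0 = 1.
  i=2: a_2=5, p_2 = 5*9 + 8 = 53, q_2 = 5*1 + 1 = 6.
  i=3: a_3=4, p_3 = 4*53 + 9 = 221, q_3 = 4*6 + 1 = 25.
  i=4: a_4=5, p_4 = 5*221 + 53 = 1158, q_4 = 5*25 + 6 = 131.
q_4 = 131 > 55, so the last convergent with denominator <= 55 is p_3/q_3 = 221/25.
The closest fraction with denominator <= 55 is either p_3/q_3 or the intermediate fraction (k*p_3 + p_2)/(k*q_3 + q_2) with the largest k >= 1 whose denominator stays <= 55; these approach x as k grows, and every other convergent or intermediate fraction in range is farther away.
Largest k: floor((55 - q_2)/q_3) = floor((55 - 6)/25) = 1.
That gives (1*221 + 53)/(1*25 + 6) = 274/31.
Compare the errors: |x - 221/25| = |1158*25 - 221*131|/(131*25) = 1/3275, and |x - 274/31| = |1158*31 - 274*131|/(131*31) = 4/4061.
Cross-multiplying, 1*4061 = 4061 < 13100 = 4*3275, so 1/3275 is smaller: the convergent 221/25 is closer to x than 274/31.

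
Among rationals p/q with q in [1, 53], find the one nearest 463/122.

148/39

Expand x = 463/122 as a continued fraction with the Euclidean algorithm:
  463 = 3*122 + 97, so a_0 = 3.
  122 = 1*97 + 25, so a_1 = 1.
  97 = 3*25 + 22, so a_2 = 3.
  25 = 1*22 + 3, so a_3 = 1.
  22 = 7*3 + 1, so a_4 = 7.
  3 = 3*1 + 0, so a_5 = 3.
so x = [3; 1, 3, 1, 7, 3].
Convergents (p_i = a_i*p_{i-1} + p_{i-2}, q_i = a_i*q_{i-1} + q_{i-2} with p_{-2}=0, p_{-1}=1, q_{-2}=1, q_{-1}=0), until the denominator exceeds 53:
  i=0: a_0=3, p_0 = 3*1 + 0 = 3, q_0 = 3*0 + 1 = 1.
  i=1: a_1=1, p_1 = 1*3 + 1 = 4, q_1 = 1*1 + 0 = 1.
  i=2: a_2=3, p_2 = 3*4 + 3 = 15, q_2 = 3*1 + 1 = 4.
  i=3: a_3=1, p_3 = 1*15 + 4 = 19, q_3 = 1*4 + 1 = 5.
  i=4: a_4=7, p_4 = 7*19 + 15 = 148, q_4 = 7*5 + 4 = 39.
  i=5: a_5=3, p_5 = 3*148 + 19 = 463, q_5 = 3*39 + 5 = 122.
q_5 = 122 > 53, so the last convergent with denominator <= 53 is p_4/q_4 = 148/39.
The closest fraction with denominator <= 53 is either p_4/q_4 or the intermediate fraction (k*p_4 + p_3)/(k*q_4 + q_3) with the largest k >= 1 whose denominator stays <= 53; these approach x as k grows, and every other convergent or intermediate fraction in range is farther away.
Largest k: floor((53 - q_3)/q_4) = floor((53 - 5)/39) = 1.
That gives (1*148 + 19)/(1*39 + 5) = 167/44.
Compare the errors: |x - 148/39| = |463*39 - 148*122|/(122*39) = 1/4758, and |x - 167/44| = |463*44 - 167*122|/(122*44) = 2/5368.
Cross-multiplying, 1*5368 = 5368 < 9516 = 2*4758, so 1/4758 is smaller: the convergent 148/39 is closer to x than 167/44.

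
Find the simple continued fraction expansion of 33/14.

[2; 2, 1, 4]

Run the Euclidean algorithm on 33 and 14; the successive quotients are the partial quotients a_0, a_1, ... (each step inverts the fractional part left over by the previous one):
  33 = 2*14 + 5, so a_0 = 2.
  14 = 2*5 + 4, so a_1 = 2.
  5 = 1*4 + 1, so a_2 = 1.
  4 = 4*1 + 0, so a_3 = 4.
The remainder reaches 0 after 4 divisions, so the expansion has 4 partial quotients, read off in order.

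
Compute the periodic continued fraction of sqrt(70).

Write x_i = (sqrt(70) + m_i)/d_i with (m_0, d_0) = (0, 1). a_0 = floor(sqrt(70)) = 8, since 8^2 = 64 <= 70 < 81 = 9^2.
Iterate m_{i+1} = d_i*a_i - m_i, d_{i+1} = (70 - m_{i+1}^2)/d_i, a_{i+1} = floor((a_0 + m_{i+1})/d_{i+1}):
  m_1 = 1*8 - 0 = 8, d_1 = (70 - 8^2)/1 = 6/1 = 6, a_1 = floor((8 + 8)/6) = 2.
  m_2 = 6*2 - 8 = 4, d_2 = (70 - 4^2)/6 = 54/6 = 9, a_2 = floor((8 + 4)/9) = 1.
  m_3 = 9*1 - 4 = 5, d_3 = (70 - 5^2)/9 = 45/9 = 5, a_3 = floor((8 + 5)/5) = 2.
  m_4 = 5*2 - 5 = 5, d_4 = (70 - 5^2)/5 = 45/5 = 9, a_4 = floor((8 + 5)/9) = 1.
  m_5 = 9*1 - 5 = 4, d_5 = (70 - 4^2)/9 = 54/9 = 6, a_5 = floor((8 + 4)/6) = 2.
  m_6 = 6*2 - 4 = 8, d_6 = (70 - 8^2)/6 = 6/6 = 1, a_6 = floor((8 + 8)/1) = 16.
  m_7 = 1*16 - 8 = 8, d_7 = (70 - 8^2)/1 = 6/1 = 6: (m_7, d_7) = (m_1, d_1) = (8, 6), so from here the quotients repeat a_1, ..., a_6; the period length is 6.
Hence the expansion of sqrt(70) is a_0 = 8 followed by the repeating block 2, 1, 2, 1, 2, 16 (period 6).

[8; (2, 1, 2, 1, 2, 16)]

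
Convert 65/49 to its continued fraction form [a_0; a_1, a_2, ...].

[1; 3, 16]

Run the Euclidean algorithm on 65 and 49; the successive quotients are the partial quotients a_0, a_1, ... (each step inverts the fractional part left over by the previous one):
  65 = 1*49 + 16, so a_0 = 1.
  49 = 3*16 + 1, so a_1 = 3.
  16 = 16*1 + 0, so a_2 = 16.
The remainder reaches 0 after 3 divisions, so the expansion has 3 partial quotients, read off in order.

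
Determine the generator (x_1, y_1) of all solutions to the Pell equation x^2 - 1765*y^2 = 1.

First expand sqrt(1765) as a continued fraction. With x_i = (sqrt(1765) + m_i)/d_i and (m_0, d_0) = (0, 1): a_0 = floor(sqrt(1765)) = 42, since 42^2 = 1764 <= 1765 < 1849 = 43^2.
Iterate m_{i+1} = d_i*a_i - m_i, d_{i+1} = (1765 - m_{i+1}^2)/d_i, a_{i+1} = floor((a_0 + m_{i+1})/d_{i+1}):
  m_1 = 1*42 - 0 = 42, d_1 = (1765 - 42^2)/1 = 1/1 = 1, a_1 = floor((42 + 42)/1) = 84.
  m_2 = 1*84 - 42 = 42, d_2 = (1765 - 42^2)/1 = 1/1 = 1: (m_2, d_2) = (m_1, d_1) = (42, 1), so from here the quotient a_1 repeats; the period length is 1.
So sqrt(1765) = [42; (84)] with period length k = 1.
k is odd, so (p_{k-1}, q_{k-1}) only solves x^2 - 1765y^2 = -1 and the fundamental solution of x^2 - 1765y^2 = 1 is (p_{2k-1}, q_{2k-1}) = (p_1, q_1); compute convergents through index 1, running through the period twice.
Convergents (p_i = a_i*p_{i-1} + p_{i-2}, q_i = a_i*q_{i-1} + q_{i-2} with p_{-2}=0, p_{-1}=1, q_{-2}=1, q_{-1}=0):
  i=0: a_0=42, p_0 = 42*1 + 0 = 42, q_0 = 42*0 + 1 = 1.
  i=1: a_1=84, p_1 = 84*42 + 1 = 3529, q_1 = 84*1 + 0 = 84.
Indeed p_0^2 - 1765*q_0^2 = 1764 - 1765 = -1, not +1.
Check: 3529^2 - 1765*84^2 = 12453841 - 12453840 = 1, so (x, y) = (3529, 84) solves the equation, and by the theorem it is the least positive solution.

(x, y) = (3529, 84)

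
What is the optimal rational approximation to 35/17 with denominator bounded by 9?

19/9

Expand x = 35/17 as a continued fraction with the Euclidean algorithm:
  35 = 2*17 + 1, so a_0 = 2.
  17 = 17*1 + 0, so a_1 = 17.
so x = [2; 17].
Convergents (p_i = a_i*p_{i-1} + p_{i-2}, q_i = a_i*q_{i-1} + q_{i-2} with p_{-2}=0, p_{-1}=1, q_{-2}=1, q_{-1}=0), until the denominator exceeds 9:
  i=0: a_0=2, p_0 = 2*1 + 0 = 2, q_0 = 2*0 + 1 = 1.
  i=1: a_1=17, p_1 = 17*2 + 1 = 35, q_1 = 17*1 + 0 = 17.
q_1 = 17 > 9, so the last convergent with denominator <= 9 is p_0/q_0 = 2/1.
The closest fraction with denominator <= 9 is either p_0/q_0 or the intermediate fraction (k*p_0 + p_{-1})/(k*q_0 + q_{-1}) with the largest k >= 1 whose denominator stays <= 9; these approach x as k grows, and every other convergent or intermediate fraction in range is farther away.
Largest k: floor((9 - q_{-1})/q_0) = floor((9 - 0)/1) = 9 (using the seeds p_{-1} = 1, q_{-1} = 0).
That gives (9*2 + 1)/(9*1 + 0) = 19/9.
Compare the errors: |x - 2/1| = |35*1 - 2*17|/(17*1) = 1/17, and |x - 19/9| = |35*9 - 19*17|/(17*9) = 8/153.
Cross-multiplying, 8*17 = 136 < 153 = 1*153, so 8/153 is smaller: the intermediate fraction 19/9 is closer to x than 2/1.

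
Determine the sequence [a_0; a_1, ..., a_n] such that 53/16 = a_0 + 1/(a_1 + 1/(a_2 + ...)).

Run the Euclidean algorithm on 53 and 16; the successive quotients are the partial quotients a_0, a_1, ... (each step inverts the fractional part left over by the previous one):
  53 = 3*16 + 5, so a_0 = 3.
  16 = 3*5 + 1, so a_1 = 3.
  5 = 5*1 + 0, so a_2 = 5.
The remainder reaches 0 after 3 divisions, so the expansion has 3 partial quotients, read off in order.

[3; 3, 5]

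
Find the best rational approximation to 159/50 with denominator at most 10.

19/6

Expand x = 159/50 as a continued fraction with the Euclidean algorithm:
  159 = 3*50 + 9, so a_0 = 3.
  50 = 5*9 + 5, so a_1 = 5.
  9 = 1*5 + 4, so a_2 = 1.
  5 = 1*4 + 1, so a_3 = 1.
  4 = 4*1 + 0, so a_4 = 4.
so x = [3; 5, 1, 1, 4].
Convergents (p_i = a_i*p_{i-1} + p_{i-2}, q_i = a_i*q_{i-1} + q_{i-2} with p_{-2}=0, p_{-1}=1, q_{-2}=1, q_{-1}=0), until the denominator exceeds 10:
  i=0: a_0=3, p_0 = 3*1 + 0 = 3, q_0 = 3*0 + 1 = 1.
  i=1: a_1=5, p_1 = 5*3 + 1 = 16, q_1 = 5*1 + 0 = 5.
  i=2: a_2=1, p_2 = 1*16 + 3 = 19, q_2 = 1*5 + 1 = 6.
  i=3: a_3=1, p_3 = 1*19 + 16 = 35, q_3 = 1*6 + 5 = 11.
q_3 = 11 > 10, so the last convergent with denominator <= 10 is p_2/q_2 = 19/6.
The closest fraction with denominator <= 10 is either p_2/q_2 or the intermediate fraction (k*p_2 + p_1)/(k*q_2 + q_1) with the largest k >= 1 whose denominator stays <= 10; these approach x as k grows, and every other convergent or intermediate fraction in range is farther away.
Largest k: floor((10 - q_1)/q_2) = floor((10 - 5)/6) = 0.
Since k = 0, no intermediate fraction beyond p_2/q_2 has denominator <= 10, so the convergent 19/6 is the closest (its error is |159*6 - 19*50|/(50*6) = 4/300).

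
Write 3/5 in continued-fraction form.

Run the Euclidean algorithm on 3 and 5; the successive quotients are the partial quotients a_0, a_1, ... (each step inverts the fractional part left over by the previous one):
  3 = 0*5 + 3, so a_0 = 0.
  5 = 1*3 + 2, so a_1 = 1.
  3 = 1*2 + 1, so a_2 = 1.
  2 = 2*1 + 0, so a_3 = 2.
The remainder reaches 0 after 4 divisions, so the expansion has 4 partial quotients, read off in order.

[0; 1, 1, 2]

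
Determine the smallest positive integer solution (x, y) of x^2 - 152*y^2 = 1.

First expand sqrt(152) as a continued fraction. With x_i = (sqrt(152) + m_i)/d_i and (m_0, d_0) = (0, 1): a_0 = floor(sqrt(152)) = 12, since 12^2 = 144 <= 152 < 169 = 13^2.
Iterate m_{i+1} = d_i*a_i - m_i, d_{i+1} = (152 - m_{i+1}^2)/d_i, a_{i+1} = floor((a_0 + m_{i+1})/d_{i+1}):
  m_1 = 1*12 - 0 = 12, d_1 = (152 - 12^2)/1 = 8/1 = 8, a_1 = floor((12 + 12)/8) = 3.
  m_2 = 8*3 - 12 = 12, d_2 = (152 - 12^2)/8 = 8/8 = 1, a_2 = floor((12 + 12)/1) = 24.
  m_3 = 1*24 - 12 = 12, d_3 = (152 - 12^2)/1 = 8/1 = 8: (m_3, d_3) = (m_1, d_1) = (12, 8), so from here the quotients repeat a_1, a_2; the period length is 2.
So sqrt(152) = [12; (3, 24)] with period length k = 2.
k is even, so the fundamental solution of x^2 - 152y^2 = 1 is (p_{k-1}, q_{k-1}) = (p_1, q_1); compute convergents through index 1.
Convergents (p_i = a_i*p_{i-1} + p_{i-2}, q_i = a_i*q_{i-1} + q_{i-2} with p_{-2}=0, p_{-1}=1, q_{-2}=1, q_{-1}=0):
  i=0: a_0=12, p_0 = 12*1 + 0 = 12, q_0 = 12*0 + 1 = 1.
  i=1: a_1=3, p_1 = 3*12 + 1 = 37, q_1 = 3*1 + 0 = 3.
Check: 37^2 - 152*3^2 = 1369 - 1368 = 1, so (x, y) = (37, 3) solves the equation, and by the theorem it is the least positive solution.

(x, y) = (37, 3)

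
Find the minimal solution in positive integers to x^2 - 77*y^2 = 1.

(x, y) = (351, 40)

First expand sqrt(77) as a continued fraction. With x_i = (sqrt(77) + m_i)/d_i and (m_0, d_0) = (0, 1): a_0 = floor(sqrt(77)) = 8, since 8^2 = 64 <= 77 < 81 = 9^2.
Iterate m_{i+1} = d_i*a_i - m_i, d_{i+1} = (77 - m_{i+1}^2)/d_i, a_{i+1} = floor((a_0 + m_{i+1})/d_{i+1}):
  m_1 = 1*8 - 0 = 8, d_1 = (77 - 8^2)/1 = 13/1 = 13, a_1 = floor((8 + 8)/13) = 1.
  m_2 = 13*1 - 8 = 5, d_2 = (77 - 5^2)/13 = 52/13 = 4, a_2 = floor((8 + 5)/4) = 3.
  m_3 = 4*3 - 5 = 7, d_3 = (77 - 7^2)/4 = 28/4 = 7, a_3 = floor((8 + 7)/7) = 2.
  m_4 = 7*2 - 7 = 7, d_4 = (77 - 7^2)/7 = 28/7 = 4, a_4 = floor((8 + 7)/4) = 3.
  m_5 = 4*3 - 7 = 5, d_5 = (77 - 5^2)/4 = 52/4 = 13, a_5 = floor((8 + 5)/13) = 1.
  m_6 = 13*1 - 5 = 8, d_6 = (77 - 8^2)/13 = 13/13 = 1, a_6 = floor((8 + 8)/1) = 16.
  m_7 = 1*16 - 8 = 8, d_7 = (77 - 8^2)/1 = 13/1 = 13: (m_7, d_7) = (m_1, d_1) = (8, 13), so from here the quotients repeat a_1, ..., a_6; the period length is 6.
So sqrt(77) = [8; (1, 3, 2, 3, 1, 16)] with period length k = 6.
k is even, so the fundamental solution of x^2 - 77y^2 = 1 is (p_{k-1}, q_{k-1}) = (p_5, q_5); compute convergents through index 5.
Convergents (p_i = a_i*p_{i-1} + p_{i-2}, q_i = a_i*q_{i-1} + q_{i-2} with p_{-2}=0, p_{-1}=1, q_{-2}=1, q_{-1}=0):
  i=0: a_0=8, p_0 = 8*1 + 0 = 8, q_0 = 8*0 + 1 = 1.
  i=1: a_1=1, p_1 = 1*8 + 1 = 9, q_1 = 1*1 + 0 = 1.
  i=2: a_2=3, p_2 = 3*9 + 8 = 35, q_2 = 3*1 + 1 = 4.
  i=3: a_3=2, p_3 = 2*35 + 9 = 79, q_3 = 2*4 + 1 = 9.
  i=4: a_4=3, p_4 = 3*79 + 35 = 272, q_4 = 3*9 + 4 = 31.
  i=5: a_5=1, p_5 = 1*272 + 79 = 351, q_5 = 1*31 + 9 = 40.
Check: 351^2 - 77*40^2 = 123201 - 123200 = 1, so (x, y) = (351, 40) solves the equation, and by the theorem it is the least positive solution.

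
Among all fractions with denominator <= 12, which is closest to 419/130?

Expand x = 419/130 as a continued fraction with the Euclidean algorithm:
  419 = 3*130 + 29, so a_0 = 3.
  130 = 4*29 + 14, so a_1 = 4.
  29 = 2*14 + 1, so a_2 = 2.
  14 = 14*1 + 0, so a_3 = 14.
so x = [3; 4, 2, 14].
Convergents (p_i = a_i*p_{i-1} + p_{i-2}, q_i = a_i*q_{i-1} + q_{i-2} with p_{-2}=0, p_{-1}=1, q_{-2}=1, q_{-1}=0), until the denominator exceeds 12:
  i=0: a_0=3, p_0 = 3*1 + 0 = 3, q_0 = 3*0 + 1 = 1.
  i=1: a_1=4, p_1 = 4*3 + 1 = 13, q_1 = 4*1 + 0 = 4.
  i=2: a_2=2, p_2 = 2*13 + 3 = 29, q_2 = 2*4 + 1 = 9.
  i=3: a_3=14, p_3 = 14*29 + 13 = 419, q_3 = 14*9 + 4 = 130.
q_3 = 130 > 12, so the last convergent with denominator <= 12 is p_2/q_2 = 29/9.
The closest fraction with denominator <= 12 is either p_2/q_2 or the intermediate fraction (k*p_2 + p_1)/(k*q_2 + q_1) with the largest k >= 1 whose denominator stays <= 12; these approach x as k grows, and every other convergent or intermediate fraction in range is farther away.
Largest k: floor((12 - q_1)/q_2) = floor((12 - 4)/9) = 0.
Since k = 0, no intermediate fraction beyond p_2/q_2 has denominator <= 12, so the convergent 29/9 is the closest (its error is |419*9 - 29*130|/(130*9) = 1/1170).

29/9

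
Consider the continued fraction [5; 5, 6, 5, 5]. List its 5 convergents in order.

5/1, 26/5, 161/31, 831/160, 4316/831

Using the convergent recurrence p_i = a_i*p_{i-1} + p_{i-2}, q_i = a_i*q_{i-1} + q_{i-2} with p_{-2}=0, p_{-1}=1, q_{-2}=1, q_{-1}=0:
  i=0: a_0=5, p_0 = 5*1 + 0 = 5, q_0 = 5*0 + 1 = 1.
  i=1: a_1=5, p_1 = 5*5 + 1 = 26, q_1 = 5*1 + 0 = 5.
  i=2: a_2=6, p_2 = 6*26 + 5 = 161, q_2 = 6*5 + 1 = 31.
  i=3: a_3=5, p_3 = 5*161 + 26 = 831, q_3 = 5*31 + 5 = 160.
  i=4: a_4=5, p_4 = 5*831 + 161 = 4316, q_4 = 5*160 + 31 = 831.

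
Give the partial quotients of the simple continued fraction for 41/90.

[0; 2, 5, 8]

Run the Euclidean algorithm on 41 and 90; the successive quotients are the partial quotients a_0, a_1, ... (each step inverts the fractional part left over by the previous one):
  41 = 0*90 + 41, so a_0 = 0.
  90 = 2*41 + 8, so a_1 = 2.
  41 = 5*8 + 1, so a_2 = 5.
  8 = 8*1 + 0, so a_3 = 8.
The remainder reaches 0 after 4 divisions, so the expansion has 4 partial quotients, read off in order.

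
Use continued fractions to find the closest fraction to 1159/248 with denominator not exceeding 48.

Expand x = 1159/248 as a continued fraction with the Euclidean algorithm:
  1159 = 4*248 + 167, so a_0 = 4.
  248 = 1*167 + 81, so a_1 = 1.
  167 = 2*81 + 5, so a_2 = 2.
  81 = 16*5 + 1, so a_3 = 16.
  5 = 5*1 + 0, so a_4 = 5.
so x = [4; 1, 2, 16, 5].
Convergents (p_i = a_i*p_{i-1} + p_{i-2}, q_i = a_i*q_{i-1} + q_{i-2} with p_{-2}=0, p_{-1}=1, q_{-2}=1, q_{-1}=0), until the denominator exceeds 48:
  i=0: a_0=4, p_0 = 4*1 + 0 = 4, q_0 = 4*0 + 1 = 1.
  i=1: a_1=1, p_1 = 1*4 + 1 = 5, q_1 = 1*1 + 0 = 1.
  i=2: a_2=2, p_2 = 2*5 + 4 = 14, q_2 = 2*1 + 1 = 3.
  i=3: a_3=16, p_3 = 16*14 + 5 = 229, q_3 = 16*3 + 1 = 49.
q_3 = 49 > 48, so the last convergent with denominator <= 48 is p_2/q_2 = 14/3.
The closest fraction with denominator <= 48 is either p_2/q_2 or the intermediate fraction (k*p_2 + p_1)/(k*q_2 + q_1) with the largest k >= 1 whose denominator stays <= 48; these approach x as k grows, and every other convergent or intermediate fraction in range is farther away.
Largest k: floor((48 - q_1)/q_2) = floor((48 - 1)/3) = 15.
That gives (15*14 + 5)/(15*3 + 1) = 215/46.
Compare the errors: |x - 14/3| = |1159*3 - 14*248|/(248*3) = 5/744, and |x - 215/46| = |1159*46 - 215*248|/(248*46) = 6/11408.
Cross-multiplying, 6*744 = 4464 < 57040 = 5*11408, so 6/11408 is smaller: the intermediate fraction 215/46 is closer to x than 14/3.

215/46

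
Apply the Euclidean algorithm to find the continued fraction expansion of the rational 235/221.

Run the Euclidean algorithm on 235 and 221; the successive quotients are the partial quotients a_0, a_1, ... (each step inverts the fractional part left over by the previous one):
  235 = 1*221 + 14, so a_0 = 1.
  221 = 15*14 + 11, so a_1 = 15.
  14 = 1*11 + 3, so a_2 = 1.
  11 = 3*3 + 2, so a_3 = 3.
  3 = 1*2 + 1, so a_4 = 1.
  2 = 2*1 + 0, so a_5 = 2.
The remainder reaches 0 after 6 divisions, so the expansion has 6 partial quotients, read off in order.

[1; 15, 1, 3, 1, 2]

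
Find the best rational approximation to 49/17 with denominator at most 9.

26/9

Expand x = 49/17 as a continued fraction with the Euclidean algorithm:
  49 = 2*17 + 15, so a_0 = 2.
  17 = 1*15 + 2, so a_1 = 1.
  15 = 7*2 + 1, so a_2 = 7.
  2 = 2*1 + 0, so a_3 = 2.
so x = [2; 1, 7, 2].
Convergents (p_i = a_i*p_{i-1} + p_{i-2}, q_i = a_i*q_{i-1} + q_{i-2} with p_{-2}=0, p_{-1}=1, q_{-2}=1, q_{-1}=0), until the denominator exceeds 9:
  i=0: a_0=2, p_0 = 2*1 + 0 = 2, q_0 = 2*0 + 1 = 1.
  i=1: a_1=1, p_1 = 1*2 + 1 = 3, q_1 = 1*1 + 0 = 1.
  i=2: a_2=7, p_2 = 7*3 + 2 = 23, q_2 = 7*1 + 1 = 8.
  i=3: a_3=2, p_3 = 2*23 + 3 = 49, q_3 = 2*8 + 1 = 17.
q_3 = 17 > 9, so the last convergent with denominator <= 9 is p_2/q_2 = 23/8.
The closest fraction with denominator <= 9 is either p_2/q_2 or the intermediate fraction (k*p_2 + p_1)/(k*q_2 + q_1) with the largest k >= 1 whose denominator stays <= 9; these approach x as k grows, and every other convergent or intermediate fraction in range is farther away.
Largest k: floor((9 - q_1)/q_2) = floor((9 - 1)/8) = 1.
That gives (1*23 + 3)/(1*8 + 1) = 26/9.
Compare the errors: |x - 23/8| = |49*8 - 23*17|/(17*8) = 1/136, and |x - 26/9| = |49*9 - 26*17|/(17*9) = 1/153.
Cross-multiplying, 1*136 = 136 < 153 = 1*153, so 1/153 is smaller: the intermediate fraction 26/9 is closer to x than 23/8.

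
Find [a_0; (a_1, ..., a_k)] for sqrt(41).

[6; (2, 2, 12)]

Write x_i = (sqrt(41) + m_i)/d_i with (m_0, d_0) = (0, 1). a_0 = floor(sqrt(41)) = 6, since 6^2 = 36 <= 41 < 49 = 7^2.
Iterate m_{i+1} = d_i*a_i - m_i, d_{i+1} = (41 - m_{i+1}^2)/d_i, a_{i+1} = floor((a_0 + m_{i+1})/d_{i+1}):
  m_1 = 1*6 - 0 = 6, d_1 = (41 - 6^2)/1 = 5/1 = 5, a_1 = floor((6 + 6)/5) = 2.
  m_2 = 5*2 - 6 = 4, d_2 = (41 - 4^2)/5 = 25/5 = 5, a_2 = floor((6 + 4)/5) = 2.
  m_3 = 5*2 - 4 = 6, d_3 = (41 - 6^2)/5 = 5/5 = 1, a_3 = floor((6 + 6)/1) = 12.
  m_4 = 1*12 - 6 = 6, d_4 = (41 - 6^2)/1 = 5/1 = 5: (m_4, d_4) = (m_1, d_1) = (6, 5), so from here the quotients repeat a_1, ..., a_3; the period length is 3.
Hence the expansion of sqrt(41) is a_0 = 6 followed by the repeating block 2, 2, 12 (period 3).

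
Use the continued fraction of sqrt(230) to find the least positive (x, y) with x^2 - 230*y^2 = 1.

First expand sqrt(230) as a continued fraction. With x_i = (sqrt(230) + m_i)/d_i and (m_0, d_0) = (0, 1): a_0 = floor(sqrt(230)) = 15, since 15^2 = 225 <= 230 < 256 = 16^2.
Iterate m_{i+1} = d_i*a_i - m_i, d_{i+1} = (230 - m_{i+1}^2)/d_i, a_{i+1} = floor((a_0 + m_{i+1})/d_{i+1}):
  m_1 = 1*15 - 0 = 15, d_1 = (230 - 15^2)/1 = 5/1 = 5, a_1 = floor((15 + 15)/5) = 6.
  m_2 = 5*6 - 15 = 15, d_2 = (230 - 15^2)/5 = 5/5 = 1, a_2 = floor((15 + 15)/1) = 30.
  m_3 = 1*30 - 15 = 15, d_3 = (230 - 15^2)/1 = 5/1 = 5: (m_3, d_3) = (m_1, d_1) = (15, 5), so from here the quotients repeat a_1, a_2; the period length is 2.
So sqrt(230) = [15; (6, 30)] with period length k = 2.
k is even, so the fundamental solution of x^2 - 230y^2 = 1 is (p_{k-1}, q_{k-1}) = (p_1, q_1); compute convergents through index 1.
Convergents (p_i = a_i*p_{i-1} + p_{i-2}, q_i = a_i*q_{i-1} + q_{i-2} with p_{-2}=0, p_{-1}=1, q_{-2}=1, q_{-1}=0):
  i=0: a_0=15, p_0 = 15*1 + 0 = 15, q_0 = 15*0 + 1 = 1.
  i=1: a_1=6, p_1 = 6*15 + 1 = 91, q_1 = 6*1 + 0 = 6.
Check: 91^2 - 230*6^2 = 8281 - 8280 = 1, so (x, y) = (91, 6) solves the equation, and by the theorem it is the least positive solution.

(x, y) = (91, 6)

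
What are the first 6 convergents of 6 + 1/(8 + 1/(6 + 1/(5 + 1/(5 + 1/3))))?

Using the convergent recurrence p_i = a_i*p_{i-1} + p_{i-2}, q_i = a_i*q_{i-1} + q_{i-2} with p_{-2}=0, p_{-1}=1, q_{-2}=1, q_{-1}=0:
  i=0: a_0=6, p_0 = 6*1 + 0 = 6, q_0 = 6*0 + 1 = 1.
  i=1: a_1=8, p_1 = 8*6 + 1 = 49, q_1 = 8*1 + 0 = 8.
  i=2: a_2=6, p_2 = 6*49 + 6 = 300, q_2 = 6*8 + 1 = 49.
  i=3: a_3=5, p_3 = 5*300 + 49 = 1549, q_3 = 5*49 + 8 = 253.
  i=4: a_4=5, p_4 = 5*1549 + 300 = 8045, q_4 = 5*253 + 49 = 1314.
  i=5: a_5=3, p_5 = 3*8045 + 1549 = 25684, q_5 = 3*1314 + 253 = 4195.

6/1, 49/8, 300/49, 1549/253, 8045/1314, 25684/4195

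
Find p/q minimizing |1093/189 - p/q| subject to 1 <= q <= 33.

133/23

Expand x = 1093/189 as a continued fraction with the Euclidean algorithm:
  1093 = 5*189 + 148, so a_0 = 5.
  189 = 1*148 + 41, so a_1 = 1.
  148 = 3*41 + 25, so a_2 = 3.
  41 = 1*25 + 16, so a_3 = 1.
  25 = 1*16 + 9, so a_4 = 1.
  16 = 1*9 + 7, so a_5 = 1.
  9 = 1*7 + 2, so a_6 = 1.
  7 = 3*2 + 1, so a_7 = 3.
  2 = 2*1 + 0, so a_8 = 2.
so x = [5; 1, 3, 1, 1, 1, 1, 3, 2].
Convergents (p_i = a_i*p_{i-1} + p_{i-2}, q_i = a_i*q_{i-1} + q_{i-2} with p_{-2}=0, p_{-1}=1, q_{-2}=1, q_{-1}=0), until the denominator exceeds 33:
  i=0: a_0=5, p_0 = 5*1 + 0 = 5, q_0 = 5*0 + 1 = 1.
  i=1: a_1=1, p_1 = 1*5 + 1 = 6, q_1 = 1*1 + 0 = 1.
  i=2: a_2=3, p_2 = 3*6 + 5 = 23, q_2 = 3*1 + 1 = 4.
  i=3: a_3=1, p_3 = 1*23 + 6 = 29, q_3 = 1*4 + 1 = 5.
  i=4: a_4=1, p_4 = 1*29 + 23 = 52, q_4 = 1*5 + 4 = 9.
  i=5: a_5=1, p_5 = 1*52 + 29 = 81, q_5 = 1*9 + 5 = 14.
  i=6: a_6=1, p_6 = 1*81 + 52 = 133, q_6 = 1*14 + 9 = 23.
  i=7: a_7=3, p_7 = 3*133 + 81 = 480, q_7 = 3*23 + 14 = 83.
q_7 = 83 > 33, so the last convergent with denominator <= 33 is p_6/q_6 = 133/23.
The closest fraction with denominator <= 33 is either p_6/q_6 or the intermediate fraction (k*p_6 + p_5)/(k*q_6 + q_5) with the largest k >= 1 whose denominator stays <= 33; these approach x as k grows, and every other convergent or intermediate fraction in range is farther away.
Largest k: floor((33 - q_5)/q_6) = floor((33 - 14)/23) = 0.
Since k = 0, no intermediate fraction beyond p_6/q_6 has denominator <= 33, so the convergent 133/23 is the closest (its error is |1093*23 - 133*189|/(189*23) = 2/4347).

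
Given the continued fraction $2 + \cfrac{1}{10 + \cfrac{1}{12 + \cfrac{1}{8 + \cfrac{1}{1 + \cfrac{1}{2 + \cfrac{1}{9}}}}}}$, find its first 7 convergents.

2/1, 21/10, 254/121, 2053/978, 2307/1099, 6667/3176, 62310/29683

Using the convergent recurrence p_i = a_i*p_{i-1} + p_{i-2}, q_i = a_i*q_{i-1} + q_{i-2} with p_{-2}=0, p_{-1}=1, q_{-2}=1, q_{-1}=0:
  i=0: a_0=2, p_0 = 2*1 + 0 = 2, q_0 = 2*0 + 1 = 1.
  i=1: a_1=10, p_1 = 10*2 + 1 = 21, q_1 = 10*1 + 0 = 10.
  i=2: a_2=12, p_2 = 12*21 + 2 = 254, q_2 = 12*10 + 1 = 121.
  i=3: a_3=8, p_3 = 8*254 + 21 = 2053, q_3 = 8*121 + 10 = 978.
  i=4: a_4=1, p_4 = 1*2053 + 254 = 2307, q_4 = 1*978 + 121 = 1099.
  i=5: a_5=2, p_5 = 2*2307 + 2053 = 6667, q_5 = 2*1099 + 978 = 3176.
  i=6: a_6=9, p_6 = 9*6667 + 2307 = 62310, q_6 = 9*3176 + 1099 = 29683.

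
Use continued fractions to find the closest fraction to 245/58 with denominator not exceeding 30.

Expand x = 245/58 as a continued fraction with the Euclidean algorithm:
  245 = 4*58 + 13, so a_0 = 4.
  58 = 4*13 + 6, so a_1 = 4.
  13 = 2*6 + 1, so a_2 = 2.
  6 = 6*1 + 0, so a_3 = 6.
so x = [4; 4, 2, 6].
Convergents (p_i = a_i*p_{i-1} + p_{i-2}, q_i = a_i*q_{i-1} + q_{i-2} with p_{-2}=0, p_{-1}=1, q_{-2}=1, q_{-1}=0), until the denominator exceeds 30:
  i=0: a_0=4, p_0 = 4*1 + 0 = 4, q_0 = 4*0 + 1 = 1.
  i=1: a_1=4, p_1 = 4*4 + 1 = 17, q_1 = 4*1 + 0 = 4.
  i=2: a_2=2, p_2 = 2*17 + 4 = 38, q_2 = 2*4 + 1 = 9.
  i=3: a_3=6, p_3 = 6*38 + 17 = 245, q_3 = 6*9 + 4 = 58.
q_3 = 58 > 30, so the last convergent with denominator <= 30 is p_2/q_2 = 38/9.
The closest fraction with denominator <= 30 is either p_2/q_2 or the intermediate fraction (k*p_2 + p_1)/(k*q_2 + q_1) with the largest k >= 1 whose denominator stays <= 30; these approach x as k grows, and every other convergent or intermediate fraction in range is farther away.
Largest k: floor((30 - q_1)/q_2) = floor((30 - 4)/9) = 2.
That gives (2*38 + 17)/(2*9 + 4) = 93/22.
Compare the errors: |x - 38/9| = |245*9 - 38*58|/(58*9) = 1/522, and |x - 93/22| = |245*22 - 93*58|/(58*22) = 4/1276.
Cross-multiplying, 1*1276 = 1276 < 2088 = 4*522, so 1/522 is smaller: the convergent 38/9 is closer to x than 93/22.

38/9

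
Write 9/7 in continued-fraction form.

[1; 3, 2]

Run the Euclidean algorithm on 9 and 7; the successive quotients are the partial quotients a_0, a_1, ... (each step inverts the fractional part left over by the previous one):
  9 = 1*7 + 2, so a_0 = 1.
  7 = 3*2 + 1, so a_1 = 3.
  2 = 2*1 + 0, so a_2 = 2.
The remainder reaches 0 after 3 divisions, so the expansion has 3 partial quotients, read off in order.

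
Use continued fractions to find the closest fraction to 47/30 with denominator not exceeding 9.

11/7

Expand x = 47/30 as a continued fraction with the Euclidean algorithm:
  47 = 1*30 + 17, so a_0 = 1.
  30 = 1*17 + 13, so a_1 = 1.
  17 = 1*13 + 4, so a_2 = 1.
  13 = 3*4 + 1, so a_3 = 3.
  4 = 4*1 + 0, so a_4 = 4.
so x = [1; 1, 1, 3, 4].
Convergents (p_i = a_i*p_{i-1} + p_{i-2}, q_i = a_i*q_{i-1} + q_{i-2} with p_{-2}=0, p_{-1}=1, q_{-2}=1, q_{-1}=0), until the denominator exceeds 9:
  i=0: a_0=1, p_0 = 1*1 + 0 = 1, q_0 = 1*0 + 1 = 1.
  i=1: a_1=1, p_1 = 1*1 + 1 = 2, q_1 = 1*1 + 0 = 1.
  i=2: a_2=1, p_2 = 1*2 + 1 = 3, q_2 = 1*1 + 1 = 2.
  i=3: a_3=3, p_3 = 3*3 + 2 = 11, q_3 = 3*2 + 1 = 7.
  i=4: a_4=4, p_4 = 4*11 + 3 = 47, q_4 = 4*7 + 2 = 30.
q_4 = 30 > 9, so the last convergent with denominator <= 9 is p_3/q_3 = 11/7.
The closest fraction with denominator <= 9 is either p_3/q_3 or the intermediate fraction (k*p_3 + p_2)/(k*q_3 + q_2) with the largest k >= 1 whose denominator stays <= 9; these approach x as k grows, and every other convergent or intermediate fraction in range is farther away.
Largest k: floor((9 - q_2)/q_3) = floor((9 - 2)/7) = 1.
That gives (1*11 + 3)/(1*7 + 2) = 14/9.
Compare the errors: |x - 11/7| = |47*7 - 11*30|/(30*7) = 1/210, and |x - 14/9| = |47*9 - 14*30|/(30*9) = 3/270.
Cross-multiplying, 1*270 = 270 < 630 = 3*210, so 1/210 is smaller: the convergent 11/7 is closer to x than 14/9.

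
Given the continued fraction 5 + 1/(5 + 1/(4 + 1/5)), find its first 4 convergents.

5/1, 26/5, 109/21, 571/110

Using the convergent recurrence p_i = a_i*p_{i-1} + p_{i-2}, q_i = a_i*q_{i-1} + q_{i-2} with p_{-2}=0, p_{-1}=1, q_{-2}=1, q_{-1}=0:
  i=0: a_0=5, p_0 = 5*1 + 0 = 5, q_0 = 5*0 + 1 = 1.
  i=1: a_1=5, p_1 = 5*5 + 1 = 26, q_1 = 5*1 + 0 = 5.
  i=2: a_2=4, p_2 = 4*26 + 5 = 109, q_2 = 4*5 + 1 = 21.
  i=3: a_3=5, p_3 = 5*109 + 26 = 571, q_3 = 5*21 + 5 = 110.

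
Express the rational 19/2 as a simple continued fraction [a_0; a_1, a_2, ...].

Run the Euclidean algorithm on 19 and 2; the successive quotients are the partial quotients a_0, a_1, ... (each step inverts the fractional part left over by the previous one):
  19 = 9*2 + 1, so a_0 = 9.
  2 = 2*1 + 0, so a_1 = 2.
The remainder reaches 0 after 2 divisions, so the expansion has 2 partial quotients, read off in order.

[9; 2]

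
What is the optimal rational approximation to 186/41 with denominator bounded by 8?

32/7

Expand x = 186/41 as a continued fraction with the Euclidean algorithm:
  186 = 4*41 + 22, so a_0 = 4.
  41 = 1*22 + 19, so a_1 = 1.
  22 = 1*19 + 3, so a_2 = 1.
  19 = 6*3 + 1, so a_3 = 6.
  3 = 3*1 + 0, so a_4 = 3.
so x = [4; 1, 1, 6, 3].
Convergents (p_i = a_i*p_{i-1} + p_{i-2}, q_i = a_i*q_{i-1} + q_{i-2} with p_{-2}=0, p_{-1}=1, q_{-2}=1, q_{-1}=0), until the denominator exceeds 8:
  i=0: a_0=4, p_0 = 4*1 + 0 = 4, q_0 = 4*0 + 1 = 1.
  i=1: a_1=1, p_1 = 1*4 + 1 = 5, q_1 = 1*1 + 0 = 1.
  i=2: a_2=1, p_2 = 1*5 + 4 = 9, q_2 = 1*1 + 1 = 2.
  i=3: a_3=6, p_3 = 6*9 + 5 = 59, q_3 = 6*2 + 1 = 13.
q_3 = 13 > 8, so the last convergent with denominator <= 8 is p_2/q_2 = 9/2.
The closest fraction with denominator <= 8 is either p_2/q_2 or the intermediate fraction (k*p_2 + p_1)/(k*q_2 + q_1) with the largest k >= 1 whose denominator stays <= 8; these approach x as k grows, and every other convergent or intermediate fraction in range is farther away.
Largest k: floor((8 - q_1)/q_2) = floor((8 - 1)/2) = 3.
That gives (3*9 + 5)/(3*2 + 1) = 32/7.
Compare the errors: |x - 9/2| = |186*2 - 9*41|/(41*2) = 3/82, and |x - 32/7| = |186*7 - 32*41|/(41*7) = 10/287.
Cross-multiplying, 10*82 = 820 < 861 = 3*287, so 10/287 is smaller: the intermediate fraction 32/7 is closer to x than 9/2.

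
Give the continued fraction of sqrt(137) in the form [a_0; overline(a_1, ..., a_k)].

[11; overline(1, 2, 2, 1, 1, 2, 2, 1, 22)]

Write x_i = (sqrt(137) + m_i)/d_i with (m_0, d_0) = (0, 1). a_0 = floor(sqrt(137)) = 11, since 11^2 = 121 <= 137 < 144 = 12^2.
Iterate m_{i+1} = d_i*a_i - m_i, d_{i+1} = (137 - m_{i+1}^2)/d_i, a_{i+1} = floor((a_0 + m_{i+1})/d_{i+1}):
  m_1 = 1*11 - 0 = 11, d_1 = (137 - 11^2)/1 = 16/1 = 16, a_1 = floor((11 + 11)/16) = 1.
  m_2 = 16*1 - 11 = 5, d_2 = (137 - 5^2)/16 = 112/16 = 7, a_2 = floor((11 + 5)/7) = 2.
  m_3 = 7*2 - 5 = 9, d_3 = (137 - 9^2)/7 = 56/7 = 8, a_3 = floor((11 + 9)/8) = 2.
  m_4 = 8*2 - 9 = 7, d_4 = (137 - 7^2)/8 = 88/8 = 11, a_4 = floor((11 + 7)/11) = 1.
  m_5 = 11*1 - 7 = 4, d_5 = (137 - 4^2)/11 = 121/11 = 11, a_5 = floor((11 + 4)/11) = 1.
  m_6 = 11*1 - 4 = 7, d_6 = (137 - 7^2)/11 = 88/11 = 8, a_6 = floor((11 + 7)/8) = 2.
  m_7 = 8*2 - 7 = 9, d_7 = (137 - 9^2)/8 = 56/8 = 7, a_7 = floor((11 + 9)/7) = 2.
  m_8 = 7*2 - 9 = 5, d_8 = (137 - 5^2)/7 = 112/7 = 16, a_8 = floor((11 + 5)/16) = 1.
  m_9 = 16*1 - 5 = 11, d_9 = (137 - 11^2)/16 = 16/16 = 1, a_9 = floor((11 + 11)/1) = 22.
  m_10 = 1*22 - 11 = 11, d_10 = (137 - 11^2)/1 = 16/1 = 16: (m_10, d_10) = (m_1, d_1) = (11, 16), so from here the quotients repeat a_1, ..., a_9; the period length is 9.
Hence the expansion of sqrt(137) is a_0 = 11 followed by the repeating block 1, 2, 2, 1, 1, 2, 2, 1, 22 (period 9).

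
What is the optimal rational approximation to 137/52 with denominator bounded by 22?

Expand x = 137/52 as a continued fraction with the Euclidean algorithm:
  137 = 2*52 + 33, so a_0 = 2.
  52 = 1*33 + 19, so a_1 = 1.
  33 = 1*19 + 14, so a_2 = 1.
  19 = 1*14 + 5, so a_3 = 1.
  14 = 2*5 + 4, so a_4 = 2.
  5 = 1*4 + 1, so a_5 = 1.
  4 = 4*1 + 0, so a_6 = 4.
so x = [2; 1, 1, 1, 2, 1, 4].
Convergents (p_i = a_i*p_{i-1} + p_{i-2}, q_i = a_i*q_{i-1} + q_{i-2} with p_{-2}=0, p_{-1}=1, q_{-2}=1, q_{-1}=0), until the denominator exceeds 22:
  i=0: a_0=2, p_0 = 2*1 + 0 = 2, q_0 = 2*0 + 1 = 1.
  i=1: a_1=1, p_1 = 1*2 + 1 = 3, q_1 = 1*1 + 0 = 1.
  i=2: a_2=1, p_2 = 1*3 + 2 = 5, q_2 = 1*1 + 1 = 2.
  i=3: a_3=1, p_3 = 1*5 + 3 = 8, q_3 = 1*2 + 1 = 3.
  i=4: a_4=2, p_4 = 2*8 + 5 = 21, q_4 = 2*3 + 2 = 8.
  i=5: a_5=1, p_5 = 1*21 + 8 = 29, q_5 = 1*8 + 3 = 11.
  i=6: a_6=4, p_6 = 4*29 + 21 = 137, q_6 = 4*11 + 8 = 52.
q_6 = 52 > 22, so the last convergent with denominator <= 22 is p_5/q_5 = 29/11.
The closest fraction with denominator <= 22 is either p_5/q_5 or the intermediate fraction (k*p_5 + p_4)/(k*q_5 + q_4) with the largest k >= 1 whose denominator stays <= 22; these approach x as k grows, and every other convergent or intermediate fraction in range is farther away.
Largest k: floor((22 - q_4)/q_5) = floor((22 - 8)/11) = 1.
That gives (1*29 + 21)/(1*11 + 8) = 50/19.
Compare the errors: |x - 29/11| = |137*11 - 29*52|/(52*11) = 1/572, and |x - 50/19| = |137*19 - 50*52|/(52*19) = 3/988.
Cross-multiplying, 1*988 = 988 < 1716 = 3*572, so 1/572 is smaller: the convergent 29/11 is closer to x than 50/19.

29/11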